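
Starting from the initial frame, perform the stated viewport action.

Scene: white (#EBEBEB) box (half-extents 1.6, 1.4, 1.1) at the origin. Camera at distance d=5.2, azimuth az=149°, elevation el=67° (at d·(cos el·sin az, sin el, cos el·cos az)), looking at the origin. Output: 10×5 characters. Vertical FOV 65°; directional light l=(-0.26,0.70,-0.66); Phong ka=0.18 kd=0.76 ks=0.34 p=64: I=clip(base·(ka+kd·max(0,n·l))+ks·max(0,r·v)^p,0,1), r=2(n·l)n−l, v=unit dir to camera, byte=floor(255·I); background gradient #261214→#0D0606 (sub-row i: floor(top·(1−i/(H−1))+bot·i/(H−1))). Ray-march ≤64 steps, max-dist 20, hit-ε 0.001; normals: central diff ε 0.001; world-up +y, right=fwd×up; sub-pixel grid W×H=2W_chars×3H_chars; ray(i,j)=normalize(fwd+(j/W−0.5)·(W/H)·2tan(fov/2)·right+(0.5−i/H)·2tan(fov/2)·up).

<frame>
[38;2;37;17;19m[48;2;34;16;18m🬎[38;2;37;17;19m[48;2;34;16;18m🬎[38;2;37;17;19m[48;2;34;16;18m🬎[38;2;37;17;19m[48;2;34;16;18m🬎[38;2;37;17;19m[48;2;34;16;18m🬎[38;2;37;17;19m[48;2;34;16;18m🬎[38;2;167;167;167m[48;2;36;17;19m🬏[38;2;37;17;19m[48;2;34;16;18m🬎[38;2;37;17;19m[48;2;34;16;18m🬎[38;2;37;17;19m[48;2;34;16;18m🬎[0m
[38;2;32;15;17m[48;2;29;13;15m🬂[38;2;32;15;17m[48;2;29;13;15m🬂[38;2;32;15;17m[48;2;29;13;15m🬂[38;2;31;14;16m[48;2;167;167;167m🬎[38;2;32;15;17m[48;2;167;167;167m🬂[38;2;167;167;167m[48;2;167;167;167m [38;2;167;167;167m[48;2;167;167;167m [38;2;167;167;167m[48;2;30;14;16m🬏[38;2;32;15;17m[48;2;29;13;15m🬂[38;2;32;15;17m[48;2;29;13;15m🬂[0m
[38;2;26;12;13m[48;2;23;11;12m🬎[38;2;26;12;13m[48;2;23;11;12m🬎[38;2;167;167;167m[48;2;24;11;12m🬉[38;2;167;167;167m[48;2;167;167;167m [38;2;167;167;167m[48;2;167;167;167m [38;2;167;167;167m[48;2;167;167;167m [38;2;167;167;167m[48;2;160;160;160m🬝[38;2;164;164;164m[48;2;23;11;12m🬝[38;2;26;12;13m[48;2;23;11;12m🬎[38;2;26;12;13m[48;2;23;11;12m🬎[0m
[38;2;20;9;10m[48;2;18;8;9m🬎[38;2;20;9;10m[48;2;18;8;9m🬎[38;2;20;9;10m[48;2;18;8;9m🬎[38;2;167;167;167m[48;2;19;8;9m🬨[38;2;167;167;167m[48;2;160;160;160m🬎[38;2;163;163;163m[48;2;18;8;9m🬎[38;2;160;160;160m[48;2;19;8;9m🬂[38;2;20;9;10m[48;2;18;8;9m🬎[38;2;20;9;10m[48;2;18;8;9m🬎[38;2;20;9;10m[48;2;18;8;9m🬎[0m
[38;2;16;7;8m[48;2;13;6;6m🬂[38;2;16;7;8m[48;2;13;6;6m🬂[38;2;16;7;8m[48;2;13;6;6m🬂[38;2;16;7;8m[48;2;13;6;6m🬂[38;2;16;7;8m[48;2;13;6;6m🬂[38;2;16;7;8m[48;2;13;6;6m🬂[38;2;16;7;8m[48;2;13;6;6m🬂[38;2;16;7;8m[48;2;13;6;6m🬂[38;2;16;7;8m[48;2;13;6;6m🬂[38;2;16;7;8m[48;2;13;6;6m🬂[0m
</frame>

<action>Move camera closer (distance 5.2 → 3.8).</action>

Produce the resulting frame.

<frame>
[38;2;37;17;19m[48;2;34;16;18m🬎[38;2;37;17;19m[48;2;34;16;18m🬎[38;2;37;17;19m[48;2;34;16;18m🬎[38;2;36;17;19m[48;2;42;42;42m🬝[38;2;37;17;19m[48;2;167;167;167m🬎[38;2;38;18;20m[48;2;167;167;167m🬂[38;2;167;167;167m[48;2;167;167;167m [38;2;167;167;167m[48;2;37;17;19m🬱[38;2;37;17;19m[48;2;34;16;18m🬎[38;2;37;17;19m[48;2;34;16;18m🬎[0m
[38;2;32;15;17m[48;2;29;13;15m🬂[38;2;31;14;16m[48;2;167;167;167m🬆[38;2;32;15;17m[48;2;167;167;167m🬀[38;2;167;167;167m[48;2;167;167;167m [38;2;167;167;167m[48;2;167;167;167m [38;2;167;167;167m[48;2;167;167;167m [38;2;167;167;167m[48;2;167;167;167m [38;2;167;167;167m[48;2;167;167;167m [38;2;167;167;167m[48;2;32;15;17m🬺[38;2;167;167;167m[48;2;30;14;16m🬏[0m
[38;2;26;12;13m[48;2;23;11;12m🬎[38;2;167;167;167m[48;2;24;11;12m🬨[38;2;167;167;167m[48;2;167;167;167m [38;2;167;167;167m[48;2;167;167;167m [38;2;167;167;167m[48;2;167;167;167m [38;2;167;167;167m[48;2;167;167;167m [38;2;167;167;167m[48;2;167;167;167m [38;2;167;167;167m[48;2;167;167;167m [38;2;167;167;167m[48;2;23;11;12m🬆[38;2;167;167;167m[48;2;24;11;12m🬀[0m
[38;2;20;9;10m[48;2;18;8;9m🬎[38;2;167;167;167m[48;2;19;8;9m🬁[38;2;167;167;167m[48;2;167;167;167m [38;2;167;167;167m[48;2;167;167;167m [38;2;167;167;167m[48;2;167;167;167m [38;2;167;167;167m[48;2;18;8;9m🬝[38;2;164;164;164m[48;2;18;8;9m🬆[38;2;20;9;10m[48;2;18;8;9m🬎[38;2;20;9;10m[48;2;18;8;9m🬎[38;2;20;9;10m[48;2;18;8;9m🬎[0m
[38;2;16;7;8m[48;2;13;6;6m🬂[38;2;16;7;8m[48;2;13;6;6m🬂[38;2;167;167;167m[48;2;13;6;6m🬨[38;2;165;165;165m[48;2;13;6;6m🬝[38;2;163;163;163m[48;2;13;6;6m🬂[38;2;16;7;8m[48;2;13;6;6m🬂[38;2;16;7;8m[48;2;13;6;6m🬂[38;2;16;7;8m[48;2;13;6;6m🬂[38;2;16;7;8m[48;2;13;6;6m🬂[38;2;16;7;8m[48;2;13;6;6m🬂[0m
</frame>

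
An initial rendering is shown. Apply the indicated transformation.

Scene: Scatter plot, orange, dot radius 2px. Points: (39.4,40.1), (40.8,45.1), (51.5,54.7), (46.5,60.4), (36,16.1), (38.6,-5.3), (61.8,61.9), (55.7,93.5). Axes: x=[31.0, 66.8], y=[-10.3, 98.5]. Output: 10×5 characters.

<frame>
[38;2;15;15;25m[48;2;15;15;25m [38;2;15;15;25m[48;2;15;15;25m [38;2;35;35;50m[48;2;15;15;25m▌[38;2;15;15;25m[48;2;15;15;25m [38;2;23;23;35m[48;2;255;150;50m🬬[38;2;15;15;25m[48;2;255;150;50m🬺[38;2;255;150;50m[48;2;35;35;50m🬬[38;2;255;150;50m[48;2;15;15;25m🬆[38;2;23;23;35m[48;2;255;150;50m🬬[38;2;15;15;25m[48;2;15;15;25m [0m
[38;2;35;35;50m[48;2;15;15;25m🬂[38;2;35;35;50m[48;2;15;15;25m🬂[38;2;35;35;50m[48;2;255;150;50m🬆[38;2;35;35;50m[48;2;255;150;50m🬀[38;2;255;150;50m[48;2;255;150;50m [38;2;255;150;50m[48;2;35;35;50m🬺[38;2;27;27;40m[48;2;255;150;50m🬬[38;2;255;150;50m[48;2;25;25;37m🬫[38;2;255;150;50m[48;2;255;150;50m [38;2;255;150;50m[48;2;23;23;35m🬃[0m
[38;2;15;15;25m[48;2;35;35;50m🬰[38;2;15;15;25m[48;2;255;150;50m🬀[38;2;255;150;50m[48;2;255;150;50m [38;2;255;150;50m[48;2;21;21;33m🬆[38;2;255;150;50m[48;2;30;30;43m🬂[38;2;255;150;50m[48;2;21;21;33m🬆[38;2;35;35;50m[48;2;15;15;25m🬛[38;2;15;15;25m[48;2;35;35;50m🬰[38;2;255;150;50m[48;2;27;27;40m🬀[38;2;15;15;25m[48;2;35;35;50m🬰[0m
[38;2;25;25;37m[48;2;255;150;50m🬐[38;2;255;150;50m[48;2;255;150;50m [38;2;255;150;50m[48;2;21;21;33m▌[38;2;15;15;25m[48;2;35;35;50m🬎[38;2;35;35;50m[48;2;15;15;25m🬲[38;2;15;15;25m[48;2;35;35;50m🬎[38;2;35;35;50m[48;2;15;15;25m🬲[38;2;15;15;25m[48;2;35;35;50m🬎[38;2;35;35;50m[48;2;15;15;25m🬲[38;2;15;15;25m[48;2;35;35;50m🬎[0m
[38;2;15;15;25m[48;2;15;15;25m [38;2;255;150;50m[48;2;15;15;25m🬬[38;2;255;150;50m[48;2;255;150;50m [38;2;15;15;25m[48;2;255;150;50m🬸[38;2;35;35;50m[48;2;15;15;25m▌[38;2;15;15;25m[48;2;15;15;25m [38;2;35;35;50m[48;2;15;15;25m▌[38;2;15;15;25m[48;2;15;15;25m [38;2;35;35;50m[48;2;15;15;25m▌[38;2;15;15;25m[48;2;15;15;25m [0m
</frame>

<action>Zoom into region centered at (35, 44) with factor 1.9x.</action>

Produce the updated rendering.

<frame>
[38;2;15;15;25m[48;2;15;15;25m [38;2;15;15;25m[48;2;15;15;25m [38;2;35;35;50m[48;2;15;15;25m▌[38;2;15;15;25m[48;2;15;15;25m [38;2;35;35;50m[48;2;15;15;25m▌[38;2;15;15;25m[48;2;15;15;25m [38;2;35;35;50m[48;2;15;15;25m▌[38;2;15;15;25m[48;2;15;15;25m [38;2;35;35;50m[48;2;15;15;25m▌[38;2;15;15;25m[48;2;15;15;25m [0m
[38;2;35;35;50m[48;2;15;15;25m🬂[38;2;35;35;50m[48;2;15;15;25m🬂[38;2;35;35;50m[48;2;15;15;25m🬕[38;2;35;35;50m[48;2;15;15;25m🬂[38;2;35;35;50m[48;2;15;15;25m🬕[38;2;35;35;50m[48;2;15;15;25m🬂[38;2;31;31;45m[48;2;255;150;50m🬝[38;2;28;28;41m[48;2;255;150;50m🬆[38;2;27;27;40m[48;2;255;150;50m🬬[38;2;35;35;50m[48;2;15;15;25m🬂[0m
[38;2;15;15;25m[48;2;35;35;50m🬰[38;2;15;15;25m[48;2;35;35;50m🬰[38;2;35;35;50m[48;2;15;15;25m🬛[38;2;15;15;25m[48;2;35;35;50m🬰[38;2;35;35;50m[48;2;15;15;25m🬛[38;2;19;19;30m[48;2;255;150;50m🬴[38;2;255;150;50m[48;2;255;150;50m [38;2;255;150;50m[48;2;255;150;50m [38;2;255;150;50m[48;2;28;28;41m🬆[38;2;15;15;25m[48;2;35;35;50m🬰[0m
[38;2;15;15;25m[48;2;35;35;50m🬎[38;2;15;15;25m[48;2;35;35;50m🬎[38;2;35;35;50m[48;2;15;15;25m🬲[38;2;15;15;25m[48;2;35;35;50m🬎[38;2;35;35;50m[48;2;15;15;25m🬲[38;2;19;19;30m[48;2;255;150;50m🬬[38;2;255;150;50m[48;2;31;31;45m🬁[38;2;15;15;25m[48;2;35;35;50m🬎[38;2;35;35;50m[48;2;15;15;25m🬲[38;2;15;15;25m[48;2;35;35;50m🬎[0m
[38;2;15;15;25m[48;2;15;15;25m [38;2;15;15;25m[48;2;15;15;25m [38;2;35;35;50m[48;2;15;15;25m▌[38;2;15;15;25m[48;2;15;15;25m [38;2;35;35;50m[48;2;255;150;50m🬐[38;2;255;150;50m[48;2;255;150;50m [38;2;23;23;35m[48;2;255;150;50m🬸[38;2;15;15;25m[48;2;15;15;25m [38;2;35;35;50m[48;2;15;15;25m▌[38;2;15;15;25m[48;2;15;15;25m [0m
</frame>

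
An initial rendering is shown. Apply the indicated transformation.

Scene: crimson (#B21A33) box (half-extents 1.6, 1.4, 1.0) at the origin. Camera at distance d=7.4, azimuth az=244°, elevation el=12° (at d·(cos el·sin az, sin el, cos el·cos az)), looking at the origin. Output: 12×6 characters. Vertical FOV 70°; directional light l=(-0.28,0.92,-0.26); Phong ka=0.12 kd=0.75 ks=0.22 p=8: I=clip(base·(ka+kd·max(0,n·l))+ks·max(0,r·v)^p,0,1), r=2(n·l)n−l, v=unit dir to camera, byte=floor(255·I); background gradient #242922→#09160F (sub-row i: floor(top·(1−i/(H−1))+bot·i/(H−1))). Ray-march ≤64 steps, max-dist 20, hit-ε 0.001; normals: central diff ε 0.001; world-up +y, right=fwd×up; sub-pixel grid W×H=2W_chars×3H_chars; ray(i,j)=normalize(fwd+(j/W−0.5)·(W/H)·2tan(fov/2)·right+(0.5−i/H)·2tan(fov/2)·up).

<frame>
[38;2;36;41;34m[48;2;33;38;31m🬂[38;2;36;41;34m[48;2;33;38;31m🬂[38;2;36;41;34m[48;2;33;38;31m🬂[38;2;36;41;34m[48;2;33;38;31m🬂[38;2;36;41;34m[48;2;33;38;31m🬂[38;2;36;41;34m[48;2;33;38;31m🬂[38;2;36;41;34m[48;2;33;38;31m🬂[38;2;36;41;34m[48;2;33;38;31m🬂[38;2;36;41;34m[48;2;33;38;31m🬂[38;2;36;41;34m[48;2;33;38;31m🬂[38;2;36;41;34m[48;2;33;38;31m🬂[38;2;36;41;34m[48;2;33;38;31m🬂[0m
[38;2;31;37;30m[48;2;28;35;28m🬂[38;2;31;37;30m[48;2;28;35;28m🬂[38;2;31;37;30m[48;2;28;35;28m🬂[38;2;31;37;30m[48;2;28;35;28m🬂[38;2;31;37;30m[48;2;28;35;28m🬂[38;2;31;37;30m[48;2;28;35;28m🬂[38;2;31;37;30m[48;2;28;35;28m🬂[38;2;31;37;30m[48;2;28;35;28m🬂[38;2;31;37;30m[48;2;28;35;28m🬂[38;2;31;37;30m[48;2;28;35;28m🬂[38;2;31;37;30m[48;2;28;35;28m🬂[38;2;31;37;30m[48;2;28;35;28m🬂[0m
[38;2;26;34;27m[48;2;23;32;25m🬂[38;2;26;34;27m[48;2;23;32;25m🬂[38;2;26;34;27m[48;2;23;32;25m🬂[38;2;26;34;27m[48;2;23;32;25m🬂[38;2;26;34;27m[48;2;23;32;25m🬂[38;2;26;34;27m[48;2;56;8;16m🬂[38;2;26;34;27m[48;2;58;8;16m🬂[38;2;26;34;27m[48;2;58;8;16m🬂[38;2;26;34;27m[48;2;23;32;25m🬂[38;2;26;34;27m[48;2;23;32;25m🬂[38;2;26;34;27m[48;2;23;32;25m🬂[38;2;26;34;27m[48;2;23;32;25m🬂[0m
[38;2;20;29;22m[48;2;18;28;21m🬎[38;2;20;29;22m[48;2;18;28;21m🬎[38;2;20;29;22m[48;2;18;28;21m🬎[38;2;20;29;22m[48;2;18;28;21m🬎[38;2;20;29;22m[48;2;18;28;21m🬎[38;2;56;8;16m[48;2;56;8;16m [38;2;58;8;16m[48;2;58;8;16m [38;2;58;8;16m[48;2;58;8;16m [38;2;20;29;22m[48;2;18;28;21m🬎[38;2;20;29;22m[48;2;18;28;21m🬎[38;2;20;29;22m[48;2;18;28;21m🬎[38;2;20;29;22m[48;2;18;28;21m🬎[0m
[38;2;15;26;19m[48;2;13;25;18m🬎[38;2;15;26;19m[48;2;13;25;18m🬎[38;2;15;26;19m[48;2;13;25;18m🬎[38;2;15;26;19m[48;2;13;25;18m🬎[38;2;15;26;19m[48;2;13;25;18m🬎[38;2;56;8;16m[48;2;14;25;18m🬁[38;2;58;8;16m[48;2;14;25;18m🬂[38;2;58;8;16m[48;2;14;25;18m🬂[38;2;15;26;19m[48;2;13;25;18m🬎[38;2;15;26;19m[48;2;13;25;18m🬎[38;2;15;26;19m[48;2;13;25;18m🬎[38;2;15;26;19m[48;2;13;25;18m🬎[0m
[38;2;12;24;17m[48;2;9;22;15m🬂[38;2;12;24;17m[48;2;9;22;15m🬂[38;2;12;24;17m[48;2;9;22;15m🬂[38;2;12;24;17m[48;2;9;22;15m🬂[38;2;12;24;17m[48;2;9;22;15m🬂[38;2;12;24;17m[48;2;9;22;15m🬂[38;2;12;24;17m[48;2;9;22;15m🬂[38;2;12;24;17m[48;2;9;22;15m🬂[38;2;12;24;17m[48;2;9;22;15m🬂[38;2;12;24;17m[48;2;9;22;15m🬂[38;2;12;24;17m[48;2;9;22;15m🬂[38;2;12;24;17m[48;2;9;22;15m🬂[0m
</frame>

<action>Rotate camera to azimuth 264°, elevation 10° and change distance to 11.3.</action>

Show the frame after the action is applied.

<frame>
[38;2;36;41;34m[48;2;33;38;31m🬂[38;2;36;41;34m[48;2;33;38;31m🬂[38;2;36;41;34m[48;2;33;38;31m🬂[38;2;36;41;34m[48;2;33;38;31m🬂[38;2;36;41;34m[48;2;33;38;31m🬂[38;2;36;41;34m[48;2;33;38;31m🬂[38;2;36;41;34m[48;2;33;38;31m🬂[38;2;36;41;34m[48;2;33;38;31m🬂[38;2;36;41;34m[48;2;33;38;31m🬂[38;2;36;41;34m[48;2;33;38;31m🬂[38;2;36;41;34m[48;2;33;38;31m🬂[38;2;36;41;34m[48;2;33;38;31m🬂[0m
[38;2;31;37;30m[48;2;28;35;28m🬂[38;2;31;37;30m[48;2;28;35;28m🬂[38;2;31;37;30m[48;2;28;35;28m🬂[38;2;31;37;30m[48;2;28;35;28m🬂[38;2;31;37;30m[48;2;28;35;28m🬂[38;2;31;37;30m[48;2;28;35;28m🬂[38;2;31;37;30m[48;2;28;35;28m🬂[38;2;31;37;30m[48;2;28;35;28m🬂[38;2;31;37;30m[48;2;28;35;28m🬂[38;2;31;37;30m[48;2;28;35;28m🬂[38;2;31;37;30m[48;2;28;35;28m🬂[38;2;31;37;30m[48;2;28;35;28m🬂[0m
[38;2;26;34;27m[48;2;23;32;25m🬂[38;2;26;34;27m[48;2;23;32;25m🬂[38;2;26;34;27m[48;2;23;32;25m🬂[38;2;26;34;27m[48;2;23;32;25m🬂[38;2;26;34;27m[48;2;23;32;25m🬂[38;2;24;33;26m[48;2;58;8;16m🬝[38;2;25;33;26m[48;2;58;8;16m🬎[38;2;26;34;27m[48;2;23;32;25m🬂[38;2;26;34;27m[48;2;23;32;25m🬂[38;2;26;34;27m[48;2;23;32;25m🬂[38;2;26;34;27m[48;2;23;32;25m🬂[38;2;26;34;27m[48;2;23;32;25m🬂[0m
[38;2;20;29;22m[48;2;18;28;21m🬎[38;2;20;29;22m[48;2;18;28;21m🬎[38;2;20;29;22m[48;2;18;28;21m🬎[38;2;20;29;22m[48;2;18;28;21m🬎[38;2;20;29;22m[48;2;18;28;21m🬎[38;2;58;8;16m[48;2;19;29;22m▐[38;2;58;8;16m[48;2;58;8;16m [38;2;20;29;22m[48;2;18;28;21m🬎[38;2;20;29;22m[48;2;18;28;21m🬎[38;2;20;29;22m[48;2;18;28;21m🬎[38;2;20;29;22m[48;2;18;28;21m🬎[38;2;20;29;22m[48;2;18;28;21m🬎[0m
[38;2;15;26;19m[48;2;13;25;18m🬎[38;2;15;26;19m[48;2;13;25;18m🬎[38;2;15;26;19m[48;2;13;25;18m🬎[38;2;15;26;19m[48;2;13;25;18m🬎[38;2;15;26;19m[48;2;13;25;18m🬎[38;2;15;26;19m[48;2;13;25;18m🬎[38;2;15;26;19m[48;2;13;25;18m🬎[38;2;15;26;19m[48;2;13;25;18m🬎[38;2;15;26;19m[48;2;13;25;18m🬎[38;2;15;26;19m[48;2;13;25;18m🬎[38;2;15;26;19m[48;2;13;25;18m🬎[38;2;15;26;19m[48;2;13;25;18m🬎[0m
[38;2;12;24;17m[48;2;9;22;15m🬂[38;2;12;24;17m[48;2;9;22;15m🬂[38;2;12;24;17m[48;2;9;22;15m🬂[38;2;12;24;17m[48;2;9;22;15m🬂[38;2;12;24;17m[48;2;9;22;15m🬂[38;2;12;24;17m[48;2;9;22;15m🬂[38;2;12;24;17m[48;2;9;22;15m🬂[38;2;12;24;17m[48;2;9;22;15m🬂[38;2;12;24;17m[48;2;9;22;15m🬂[38;2;12;24;17m[48;2;9;22;15m🬂[38;2;12;24;17m[48;2;9;22;15m🬂[38;2;12;24;17m[48;2;9;22;15m🬂[0m
</frame>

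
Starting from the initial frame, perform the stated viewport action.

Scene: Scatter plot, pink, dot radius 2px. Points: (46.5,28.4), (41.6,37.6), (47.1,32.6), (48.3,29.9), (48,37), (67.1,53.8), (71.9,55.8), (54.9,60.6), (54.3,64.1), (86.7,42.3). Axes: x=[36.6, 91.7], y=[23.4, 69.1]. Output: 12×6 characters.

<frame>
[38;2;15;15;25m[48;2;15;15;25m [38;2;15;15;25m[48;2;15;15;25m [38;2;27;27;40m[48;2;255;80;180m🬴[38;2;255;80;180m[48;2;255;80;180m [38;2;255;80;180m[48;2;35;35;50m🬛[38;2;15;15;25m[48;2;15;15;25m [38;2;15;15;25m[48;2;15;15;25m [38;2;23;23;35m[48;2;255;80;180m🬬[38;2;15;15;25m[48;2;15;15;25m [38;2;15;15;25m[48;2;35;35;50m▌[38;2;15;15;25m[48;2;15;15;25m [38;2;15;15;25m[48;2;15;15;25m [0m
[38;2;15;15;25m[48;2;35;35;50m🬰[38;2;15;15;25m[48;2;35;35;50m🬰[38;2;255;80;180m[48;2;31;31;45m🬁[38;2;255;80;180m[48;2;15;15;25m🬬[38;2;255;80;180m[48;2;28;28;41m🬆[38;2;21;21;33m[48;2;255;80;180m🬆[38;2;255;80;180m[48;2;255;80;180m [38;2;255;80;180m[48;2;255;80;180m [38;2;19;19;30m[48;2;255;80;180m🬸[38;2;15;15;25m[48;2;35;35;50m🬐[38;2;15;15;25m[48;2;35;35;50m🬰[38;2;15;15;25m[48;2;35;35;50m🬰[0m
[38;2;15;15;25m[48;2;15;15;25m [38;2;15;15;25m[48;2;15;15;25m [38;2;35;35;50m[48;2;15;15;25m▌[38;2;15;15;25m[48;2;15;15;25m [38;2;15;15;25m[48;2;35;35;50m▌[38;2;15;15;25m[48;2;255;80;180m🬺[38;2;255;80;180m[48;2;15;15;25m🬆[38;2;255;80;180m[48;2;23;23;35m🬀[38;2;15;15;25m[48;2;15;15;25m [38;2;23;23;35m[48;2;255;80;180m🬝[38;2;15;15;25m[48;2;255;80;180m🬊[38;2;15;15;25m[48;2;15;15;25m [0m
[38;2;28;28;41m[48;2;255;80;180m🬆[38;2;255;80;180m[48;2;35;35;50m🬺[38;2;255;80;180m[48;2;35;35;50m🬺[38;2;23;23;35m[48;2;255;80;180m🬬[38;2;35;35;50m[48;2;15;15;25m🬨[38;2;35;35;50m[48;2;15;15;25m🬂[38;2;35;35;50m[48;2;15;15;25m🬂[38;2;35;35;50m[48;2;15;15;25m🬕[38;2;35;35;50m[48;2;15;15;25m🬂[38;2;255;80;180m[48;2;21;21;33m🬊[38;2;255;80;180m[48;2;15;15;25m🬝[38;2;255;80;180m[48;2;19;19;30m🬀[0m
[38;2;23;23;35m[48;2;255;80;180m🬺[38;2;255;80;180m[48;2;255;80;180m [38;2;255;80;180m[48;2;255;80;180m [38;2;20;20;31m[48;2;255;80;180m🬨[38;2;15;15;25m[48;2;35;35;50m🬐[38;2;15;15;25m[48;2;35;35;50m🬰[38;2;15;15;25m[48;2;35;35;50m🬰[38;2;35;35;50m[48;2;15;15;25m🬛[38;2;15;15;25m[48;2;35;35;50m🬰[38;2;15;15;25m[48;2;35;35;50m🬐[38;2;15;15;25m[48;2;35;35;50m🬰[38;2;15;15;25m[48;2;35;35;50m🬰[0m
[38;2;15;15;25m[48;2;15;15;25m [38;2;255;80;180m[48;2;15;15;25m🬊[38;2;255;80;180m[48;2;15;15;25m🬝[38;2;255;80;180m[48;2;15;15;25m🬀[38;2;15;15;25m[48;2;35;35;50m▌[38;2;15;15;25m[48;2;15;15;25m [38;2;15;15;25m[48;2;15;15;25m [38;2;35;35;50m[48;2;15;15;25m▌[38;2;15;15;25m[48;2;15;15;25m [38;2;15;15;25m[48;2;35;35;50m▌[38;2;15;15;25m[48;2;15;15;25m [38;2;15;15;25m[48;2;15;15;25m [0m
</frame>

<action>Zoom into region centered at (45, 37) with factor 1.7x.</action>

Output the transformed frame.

<frame>
[38;2;15;15;25m[48;2;15;15;25m [38;2;15;15;25m[48;2;15;15;25m [38;2;35;35;50m[48;2;15;15;25m▌[38;2;15;15;25m[48;2;15;15;25m [38;2;15;15;25m[48;2;35;35;50m▌[38;2;15;15;25m[48;2;15;15;25m [38;2;15;15;25m[48;2;15;15;25m [38;2;35;35;50m[48;2;15;15;25m▌[38;2;15;15;25m[48;2;15;15;25m [38;2;15;15;25m[48;2;35;35;50m▌[38;2;15;15;25m[48;2;15;15;25m [38;2;15;15;25m[48;2;15;15;25m [0m
[38;2;15;15;25m[48;2;35;35;50m🬰[38;2;15;15;25m[48;2;35;35;50m🬰[38;2;35;35;50m[48;2;15;15;25m🬛[38;2;15;15;25m[48;2;35;35;50m🬰[38;2;15;15;25m[48;2;35;35;50m🬐[38;2;15;15;25m[48;2;35;35;50m🬰[38;2;15;15;25m[48;2;35;35;50m🬰[38;2;35;35;50m[48;2;15;15;25m🬛[38;2;15;15;25m[48;2;35;35;50m🬰[38;2;15;15;25m[48;2;35;35;50m🬐[38;2;15;15;25m[48;2;35;35;50m🬰[38;2;15;15;25m[48;2;35;35;50m🬰[0m
[38;2;15;15;25m[48;2;15;15;25m [38;2;15;15;25m[48;2;15;15;25m [38;2;35;35;50m[48;2;15;15;25m▌[38;2;15;15;25m[48;2;255;80;180m🬝[38;2;15;15;25m[48;2;255;80;180m🬀[38;2;15;15;25m[48;2;255;80;180m🬊[38;2;15;15;25m[48;2;255;80;180m🬀[38;2;21;21;33m[48;2;255;80;180m🬊[38;2;15;15;25m[48;2;15;15;25m [38;2;15;15;25m[48;2;35;35;50m▌[38;2;15;15;25m[48;2;15;15;25m [38;2;15;15;25m[48;2;15;15;25m [0m
[38;2;35;35;50m[48;2;15;15;25m🬂[38;2;35;35;50m[48;2;15;15;25m🬂[38;2;35;35;50m[48;2;15;15;25m🬕[38;2;35;35;50m[48;2;15;15;25m🬂[38;2;255;80;180m[48;2;21;21;33m🬊[38;2;255;80;180m[48;2;25;25;37m🬶[38;2;255;80;180m[48;2;255;80;180m [38;2;255;80;180m[48;2;25;25;37m🬐[38;2;35;35;50m[48;2;15;15;25m🬂[38;2;35;35;50m[48;2;15;15;25m🬨[38;2;35;35;50m[48;2;15;15;25m🬂[38;2;35;35;50m[48;2;15;15;25m🬂[0m
[38;2;15;15;25m[48;2;35;35;50m🬰[38;2;15;15;25m[48;2;35;35;50m🬰[38;2;35;35;50m[48;2;15;15;25m🬛[38;2;15;15;25m[48;2;35;35;50m🬰[38;2;15;15;25m[48;2;35;35;50m🬐[38;2;15;15;25m[48;2;255;80;180m🬐[38;2;255;80;180m[48;2;255;80;180m [38;2;255;80;180m[48;2;28;28;41m🬆[38;2;15;15;25m[48;2;35;35;50m🬰[38;2;15;15;25m[48;2;35;35;50m🬐[38;2;15;15;25m[48;2;35;35;50m🬰[38;2;15;15;25m[48;2;35;35;50m🬰[0m
[38;2;15;15;25m[48;2;15;15;25m [38;2;15;15;25m[48;2;15;15;25m [38;2;35;35;50m[48;2;15;15;25m▌[38;2;15;15;25m[48;2;15;15;25m [38;2;15;15;25m[48;2;35;35;50m▌[38;2;15;15;25m[48;2;15;15;25m [38;2;255;80;180m[48;2;15;15;25m🬀[38;2;35;35;50m[48;2;15;15;25m▌[38;2;15;15;25m[48;2;15;15;25m [38;2;15;15;25m[48;2;35;35;50m▌[38;2;15;15;25m[48;2;15;15;25m [38;2;15;15;25m[48;2;15;15;25m [0m
</frame>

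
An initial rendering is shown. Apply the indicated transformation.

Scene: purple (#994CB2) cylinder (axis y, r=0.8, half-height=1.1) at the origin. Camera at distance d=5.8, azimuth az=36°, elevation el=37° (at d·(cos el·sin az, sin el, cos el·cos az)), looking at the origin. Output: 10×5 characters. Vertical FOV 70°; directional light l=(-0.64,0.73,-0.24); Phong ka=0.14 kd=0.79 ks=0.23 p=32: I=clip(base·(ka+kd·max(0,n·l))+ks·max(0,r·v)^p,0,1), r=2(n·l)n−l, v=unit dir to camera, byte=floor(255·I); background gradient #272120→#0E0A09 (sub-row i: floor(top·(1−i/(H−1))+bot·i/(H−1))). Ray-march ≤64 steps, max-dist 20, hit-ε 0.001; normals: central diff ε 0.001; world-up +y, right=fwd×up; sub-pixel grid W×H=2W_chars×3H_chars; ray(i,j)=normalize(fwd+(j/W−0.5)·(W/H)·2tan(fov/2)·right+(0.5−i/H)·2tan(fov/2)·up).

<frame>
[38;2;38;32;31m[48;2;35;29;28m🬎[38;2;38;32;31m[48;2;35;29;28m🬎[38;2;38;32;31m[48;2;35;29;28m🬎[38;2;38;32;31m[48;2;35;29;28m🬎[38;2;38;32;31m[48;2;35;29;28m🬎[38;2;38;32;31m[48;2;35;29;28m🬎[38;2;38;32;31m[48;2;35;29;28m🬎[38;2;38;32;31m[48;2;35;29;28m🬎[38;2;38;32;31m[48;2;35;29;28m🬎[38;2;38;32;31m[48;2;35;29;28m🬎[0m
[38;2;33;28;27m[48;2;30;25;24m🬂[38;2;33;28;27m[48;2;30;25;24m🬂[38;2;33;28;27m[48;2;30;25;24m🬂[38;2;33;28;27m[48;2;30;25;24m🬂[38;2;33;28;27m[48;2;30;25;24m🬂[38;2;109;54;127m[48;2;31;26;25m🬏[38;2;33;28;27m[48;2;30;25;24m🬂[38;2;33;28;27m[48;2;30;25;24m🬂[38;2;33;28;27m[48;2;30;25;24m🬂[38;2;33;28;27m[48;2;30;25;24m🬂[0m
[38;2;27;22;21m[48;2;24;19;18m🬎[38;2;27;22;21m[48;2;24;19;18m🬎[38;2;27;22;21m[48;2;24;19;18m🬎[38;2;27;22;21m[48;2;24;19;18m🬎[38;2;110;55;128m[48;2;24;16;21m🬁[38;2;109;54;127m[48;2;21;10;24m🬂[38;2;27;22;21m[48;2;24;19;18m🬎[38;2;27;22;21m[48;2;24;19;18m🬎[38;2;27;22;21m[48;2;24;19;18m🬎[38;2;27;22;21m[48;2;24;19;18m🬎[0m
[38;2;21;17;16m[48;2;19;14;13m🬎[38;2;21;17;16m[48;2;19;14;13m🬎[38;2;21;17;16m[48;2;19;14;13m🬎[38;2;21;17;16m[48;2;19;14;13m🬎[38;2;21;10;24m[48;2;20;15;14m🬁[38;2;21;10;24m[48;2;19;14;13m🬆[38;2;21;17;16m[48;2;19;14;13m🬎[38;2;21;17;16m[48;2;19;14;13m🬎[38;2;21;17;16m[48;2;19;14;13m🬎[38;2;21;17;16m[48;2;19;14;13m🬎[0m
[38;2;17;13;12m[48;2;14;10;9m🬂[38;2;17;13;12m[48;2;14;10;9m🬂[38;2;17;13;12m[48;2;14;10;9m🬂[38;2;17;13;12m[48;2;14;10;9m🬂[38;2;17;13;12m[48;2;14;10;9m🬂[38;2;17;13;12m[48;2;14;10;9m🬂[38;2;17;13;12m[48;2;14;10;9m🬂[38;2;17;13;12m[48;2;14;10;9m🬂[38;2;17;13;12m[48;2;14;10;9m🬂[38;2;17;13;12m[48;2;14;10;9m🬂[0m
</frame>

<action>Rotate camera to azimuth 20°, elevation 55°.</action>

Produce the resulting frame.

<frame>
[38;2;38;32;31m[48;2;35;29;28m🬎[38;2;38;32;31m[48;2;35;29;28m🬎[38;2;38;32;31m[48;2;35;29;28m🬎[38;2;38;32;31m[48;2;35;29;28m🬎[38;2;38;32;31m[48;2;35;29;28m🬎[38;2;38;32;31m[48;2;35;29;28m🬎[38;2;38;32;31m[48;2;35;29;28m🬎[38;2;38;32;31m[48;2;35;29;28m🬎[38;2;38;32;31m[48;2;35;29;28m🬎[38;2;38;32;31m[48;2;35;29;28m🬎[0m
[38;2;33;28;27m[48;2;30;25;24m🬂[38;2;33;28;27m[48;2;30;25;24m🬂[38;2;33;28;27m[48;2;30;25;24m🬂[38;2;33;28;27m[48;2;30;25;24m🬂[38;2;33;28;27m[48;2;30;25;24m🬂[38;2;109;54;127m[48;2;31;26;25m🬏[38;2;33;28;27m[48;2;30;25;24m🬂[38;2;33;28;27m[48;2;30;25;24m🬂[38;2;33;28;27m[48;2;30;25;24m🬂[38;2;33;28;27m[48;2;30;25;24m🬂[0m
[38;2;27;22;21m[48;2;24;19;18m🬎[38;2;27;22;21m[48;2;24;19;18m🬎[38;2;27;22;21m[48;2;24;19;18m🬎[38;2;27;22;21m[48;2;24;19;18m🬎[38;2;110;55;128m[48;2;24;18;21m🬉[38;2;109;54;127m[48;2;21;10;24m🬎[38;2;27;22;21m[48;2;24;19;18m🬎[38;2;27;22;21m[48;2;24;19;18m🬎[38;2;27;22;21m[48;2;24;19;18m🬎[38;2;27;22;21m[48;2;24;19;18m🬎[0m
[38;2;21;17;16m[48;2;19;14;13m🬎[38;2;21;17;16m[48;2;19;14;13m🬎[38;2;21;17;16m[48;2;19;14;13m🬎[38;2;21;17;16m[48;2;19;14;13m🬎[38;2;27;13;31m[48;2;20;15;14m🬁[38;2;21;10;24m[48;2;20;15;14m🬂[38;2;21;17;16m[48;2;19;14;13m🬎[38;2;21;17;16m[48;2;19;14;13m🬎[38;2;21;17;16m[48;2;19;14;13m🬎[38;2;21;17;16m[48;2;19;14;13m🬎[0m
[38;2;17;13;12m[48;2;14;10;9m🬂[38;2;17;13;12m[48;2;14;10;9m🬂[38;2;17;13;12m[48;2;14;10;9m🬂[38;2;17;13;12m[48;2;14;10;9m🬂[38;2;17;13;12m[48;2;14;10;9m🬂[38;2;17;13;12m[48;2;14;10;9m🬂[38;2;17;13;12m[48;2;14;10;9m🬂[38;2;17;13;12m[48;2;14;10;9m🬂[38;2;17;13;12m[48;2;14;10;9m🬂[38;2;17;13;12m[48;2;14;10;9m🬂[0m
</frame>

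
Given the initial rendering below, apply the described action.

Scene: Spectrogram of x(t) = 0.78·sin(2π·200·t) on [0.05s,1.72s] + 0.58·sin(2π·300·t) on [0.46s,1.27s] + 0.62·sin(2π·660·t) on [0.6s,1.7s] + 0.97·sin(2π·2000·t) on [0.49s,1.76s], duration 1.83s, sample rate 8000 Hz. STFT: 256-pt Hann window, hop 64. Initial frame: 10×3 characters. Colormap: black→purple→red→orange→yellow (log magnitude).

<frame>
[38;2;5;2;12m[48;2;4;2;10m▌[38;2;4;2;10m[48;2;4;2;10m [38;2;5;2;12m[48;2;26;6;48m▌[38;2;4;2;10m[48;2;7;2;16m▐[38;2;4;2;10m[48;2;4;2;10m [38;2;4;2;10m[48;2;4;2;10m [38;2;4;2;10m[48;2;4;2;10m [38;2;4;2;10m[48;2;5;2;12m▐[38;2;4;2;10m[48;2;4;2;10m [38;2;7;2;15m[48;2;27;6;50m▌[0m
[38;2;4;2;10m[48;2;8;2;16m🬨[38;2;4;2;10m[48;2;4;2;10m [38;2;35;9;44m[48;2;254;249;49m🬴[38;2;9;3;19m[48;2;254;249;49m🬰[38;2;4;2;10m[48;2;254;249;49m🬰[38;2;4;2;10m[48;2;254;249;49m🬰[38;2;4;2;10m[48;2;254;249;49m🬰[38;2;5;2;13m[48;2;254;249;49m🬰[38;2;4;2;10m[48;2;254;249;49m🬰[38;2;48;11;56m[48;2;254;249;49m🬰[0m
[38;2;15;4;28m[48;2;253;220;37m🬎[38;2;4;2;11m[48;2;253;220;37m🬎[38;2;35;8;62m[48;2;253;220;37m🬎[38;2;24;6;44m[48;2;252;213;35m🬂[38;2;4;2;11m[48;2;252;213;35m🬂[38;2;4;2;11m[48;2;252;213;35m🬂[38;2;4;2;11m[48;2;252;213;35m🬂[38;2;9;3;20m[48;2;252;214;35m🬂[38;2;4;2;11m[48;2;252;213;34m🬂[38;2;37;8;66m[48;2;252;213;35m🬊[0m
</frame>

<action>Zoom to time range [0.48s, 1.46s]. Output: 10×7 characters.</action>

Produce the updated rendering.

<frame>
[38;2;4;2;10m[48;2;17;4;33m▐[38;2;7;2;16m[48;2;4;2;10m▌[38;2;4;2;10m[48;2;4;2;10m [38;2;4;2;10m[48;2;4;2;10m [38;2;4;2;10m[48;2;4;2;10m [38;2;4;2;10m[48;2;4;2;10m [38;2;4;2;10m[48;2;4;2;10m [38;2;4;2;10m[48;2;4;2;10m [38;2;5;2;12m[48;2;4;2;10m▌[38;2;4;2;10m[48;2;4;2;10m [0m
[38;2;4;2;10m[48;2;21;5;38m▐[38;2;4;2;10m[48;2;8;2;16m▐[38;2;4;2;10m[48;2;4;2;10m [38;2;4;2;10m[48;2;4;2;10m [38;2;4;2;10m[48;2;4;2;10m [38;2;4;2;10m[48;2;4;2;10m [38;2;4;2;10m[48;2;4;2;10m [38;2;4;2;10m[48;2;4;2;10m [38;2;4;2;10m[48;2;5;2;12m▐[38;2;4;2;10m[48;2;4;2;10m [0m
[38;2;4;2;10m[48;2;34;8;61m▐[38;2;4;2;10m[48;2;8;3;18m▐[38;2;4;2;10m[48;2;4;2;10m [38;2;4;2;10m[48;2;4;2;10m [38;2;4;2;10m[48;2;4;2;10m [38;2;4;2;10m[48;2;4;2;10m [38;2;4;2;10m[48;2;4;2;10m [38;2;4;2;10m[48;2;4;2;10m [38;2;4;2;10m[48;2;5;2;13m▐[38;2;4;2;10m[48;2;4;2;10m [0m
[38;2;61;16;48m[48;2;254;249;49m🬰[38;2;7;2;17m[48;2;254;249;49m🬰[38;2;4;2;11m[48;2;254;249;49m🬰[38;2;4;2;11m[48;2;254;249;49m🬰[38;2;4;2;11m[48;2;254;249;49m🬰[38;2;4;2;11m[48;2;254;249;49m🬰[38;2;4;2;11m[48;2;254;249;49m🬰[38;2;4;2;11m[48;2;254;249;49m🬰[38;2;5;2;13m[48;2;254;249;49m🬰[38;2;4;2;11m[48;2;254;249;49m🬰[0m
[38;2;34;8;61m[48;2;4;2;10m▌[38;2;4;2;10m[48;2;20;5;37m▐[38;2;4;2;10m[48;2;4;2;10m [38;2;4;2;10m[48;2;4;2;10m [38;2;4;2;10m[48;2;4;2;10m [38;2;4;2;10m[48;2;4;2;10m [38;2;4;2;10m[48;2;4;2;10m [38;2;4;2;10m[48;2;4;2;10m [38;2;4;2;10m[48;2;9;2;19m▐[38;2;4;2;10m[48;2;4;2;10m [0m
[38;2;21;5;38m[48;2;4;2;10m▌[38;2;39;10;44m[48;2;252;207;32m🬎[38;2;6;2;13m[48;2;252;207;32m🬎[38;2;6;2;13m[48;2;252;207;32m🬎[38;2;6;2;13m[48;2;252;207;32m🬎[38;2;6;2;13m[48;2;252;207;32m🬎[38;2;6;2;13m[48;2;252;207;32m🬎[38;2;6;2;13m[48;2;252;207;32m🬎[38;2;11;3;22m[48;2;252;208;32m🬎[38;2;6;2;13m[48;2;252;207;32m🬎[0m
[38;2;22;5;41m[48;2;252;214;35m🬂[38;2;80;20;58m[48;2;252;214;35m🬂[38;2;17;4;33m[48;2;252;214;35m🬂[38;2;18;4;33m[48;2;252;214;35m🬂[38;2;17;4;33m[48;2;252;214;35m🬂[38;2;18;4;33m[48;2;252;214;35m🬂[38;2;18;4;33m[48;2;252;214;35m🬂[38;2;18;4;33m[48;2;252;214;35m🬂[38;2;54;13;53m[48;2;252;214;35m🬂[38;2;11;3;21m[48;2;252;213;34m🬂[0m
</frame>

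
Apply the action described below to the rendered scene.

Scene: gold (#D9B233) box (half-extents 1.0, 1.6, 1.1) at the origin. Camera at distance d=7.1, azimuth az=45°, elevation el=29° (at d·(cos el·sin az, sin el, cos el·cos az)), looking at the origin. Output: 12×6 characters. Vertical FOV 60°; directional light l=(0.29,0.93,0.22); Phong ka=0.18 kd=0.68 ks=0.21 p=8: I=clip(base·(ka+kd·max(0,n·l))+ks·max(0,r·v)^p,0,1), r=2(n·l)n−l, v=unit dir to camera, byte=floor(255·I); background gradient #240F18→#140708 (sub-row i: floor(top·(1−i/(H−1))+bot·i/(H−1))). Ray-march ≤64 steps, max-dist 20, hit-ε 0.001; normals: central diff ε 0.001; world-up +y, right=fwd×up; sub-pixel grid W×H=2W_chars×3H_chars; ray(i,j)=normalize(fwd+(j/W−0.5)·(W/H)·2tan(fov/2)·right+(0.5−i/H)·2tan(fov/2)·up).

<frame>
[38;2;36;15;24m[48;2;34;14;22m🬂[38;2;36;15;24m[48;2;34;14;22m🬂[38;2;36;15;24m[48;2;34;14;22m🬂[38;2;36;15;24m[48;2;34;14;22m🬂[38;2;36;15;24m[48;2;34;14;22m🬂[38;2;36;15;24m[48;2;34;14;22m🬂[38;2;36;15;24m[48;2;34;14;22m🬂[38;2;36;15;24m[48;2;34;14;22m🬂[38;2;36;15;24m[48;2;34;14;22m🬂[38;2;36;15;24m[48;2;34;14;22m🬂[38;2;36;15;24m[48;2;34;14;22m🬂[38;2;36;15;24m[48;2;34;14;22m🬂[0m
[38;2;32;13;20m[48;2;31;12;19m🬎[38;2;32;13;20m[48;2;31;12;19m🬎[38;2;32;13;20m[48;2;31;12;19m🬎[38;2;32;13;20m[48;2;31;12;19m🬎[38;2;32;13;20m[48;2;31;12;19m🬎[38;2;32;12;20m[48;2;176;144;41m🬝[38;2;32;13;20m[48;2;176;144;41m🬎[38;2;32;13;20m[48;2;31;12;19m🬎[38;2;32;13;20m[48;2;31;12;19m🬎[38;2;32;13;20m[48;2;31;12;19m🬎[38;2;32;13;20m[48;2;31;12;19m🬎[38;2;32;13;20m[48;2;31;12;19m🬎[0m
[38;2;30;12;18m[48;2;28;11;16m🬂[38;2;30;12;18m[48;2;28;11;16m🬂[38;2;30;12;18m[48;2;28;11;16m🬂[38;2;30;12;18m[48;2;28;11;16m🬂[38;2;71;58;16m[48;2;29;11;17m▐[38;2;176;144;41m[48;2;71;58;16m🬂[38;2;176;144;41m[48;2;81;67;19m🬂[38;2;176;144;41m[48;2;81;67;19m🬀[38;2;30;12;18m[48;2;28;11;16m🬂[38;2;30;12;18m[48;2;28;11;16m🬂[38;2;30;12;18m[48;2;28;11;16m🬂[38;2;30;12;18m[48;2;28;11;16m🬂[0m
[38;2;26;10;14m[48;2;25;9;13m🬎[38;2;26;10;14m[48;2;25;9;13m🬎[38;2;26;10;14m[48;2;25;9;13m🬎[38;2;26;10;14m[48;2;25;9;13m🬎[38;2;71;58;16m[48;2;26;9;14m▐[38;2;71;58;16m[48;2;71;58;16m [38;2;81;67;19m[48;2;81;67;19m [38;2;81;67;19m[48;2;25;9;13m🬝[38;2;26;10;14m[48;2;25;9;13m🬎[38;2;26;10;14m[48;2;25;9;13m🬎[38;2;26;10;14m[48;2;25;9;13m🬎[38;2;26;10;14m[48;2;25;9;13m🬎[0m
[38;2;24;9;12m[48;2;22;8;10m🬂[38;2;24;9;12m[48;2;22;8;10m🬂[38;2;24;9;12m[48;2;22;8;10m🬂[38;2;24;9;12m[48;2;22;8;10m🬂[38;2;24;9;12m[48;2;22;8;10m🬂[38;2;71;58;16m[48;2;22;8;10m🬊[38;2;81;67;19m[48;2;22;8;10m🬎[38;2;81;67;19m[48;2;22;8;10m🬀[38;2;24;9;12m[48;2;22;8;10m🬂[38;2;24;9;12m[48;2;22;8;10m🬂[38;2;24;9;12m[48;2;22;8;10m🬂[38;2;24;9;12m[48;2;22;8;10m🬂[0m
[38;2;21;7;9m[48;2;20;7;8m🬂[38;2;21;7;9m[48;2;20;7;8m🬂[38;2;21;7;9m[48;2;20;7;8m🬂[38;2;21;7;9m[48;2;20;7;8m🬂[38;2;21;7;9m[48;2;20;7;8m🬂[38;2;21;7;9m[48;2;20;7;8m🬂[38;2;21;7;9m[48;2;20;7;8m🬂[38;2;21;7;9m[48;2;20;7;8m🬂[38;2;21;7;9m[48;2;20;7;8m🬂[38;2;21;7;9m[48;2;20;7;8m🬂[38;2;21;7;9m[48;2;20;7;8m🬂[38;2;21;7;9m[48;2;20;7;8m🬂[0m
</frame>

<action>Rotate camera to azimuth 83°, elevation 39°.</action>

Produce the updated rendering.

<frame>
[38;2;36;15;24m[48;2;34;14;22m🬂[38;2;36;15;24m[48;2;34;14;22m🬂[38;2;36;15;24m[48;2;34;14;22m🬂[38;2;36;15;24m[48;2;34;14;22m🬂[38;2;36;15;24m[48;2;34;14;22m🬂[38;2;36;15;24m[48;2;34;14;22m🬂[38;2;36;15;24m[48;2;34;14;22m🬂[38;2;36;15;24m[48;2;34;14;22m🬂[38;2;36;15;24m[48;2;34;14;22m🬂[38;2;36;15;24m[48;2;34;14;22m🬂[38;2;36;15;24m[48;2;34;14;22m🬂[38;2;36;15;24m[48;2;34;14;22m🬂[0m
[38;2;32;13;20m[48;2;31;12;19m🬎[38;2;32;13;20m[48;2;31;12;19m🬎[38;2;32;13;20m[48;2;31;12;19m🬎[38;2;32;13;20m[48;2;31;12;19m🬎[38;2;32;13;20m[48;2;31;12;19m🬎[38;2;32;13;20m[48;2;176;144;41m🬎[38;2;32;13;20m[48;2;176;144;41m🬎[38;2;176;144;41m[48;2;32;12;20m🬏[38;2;32;13;20m[48;2;31;12;19m🬎[38;2;32;13;20m[48;2;31;12;19m🬎[38;2;32;13;20m[48;2;31;12;19m🬎[38;2;32;13;20m[48;2;31;12;19m🬎[0m
[38;2;30;12;18m[48;2;28;11;16m🬂[38;2;30;12;18m[48;2;28;11;16m🬂[38;2;30;12;18m[48;2;28;11;16m🬂[38;2;30;12;18m[48;2;28;11;16m🬂[38;2;30;12;18m[48;2;28;11;16m🬂[38;2;176;144;41m[48;2;81;67;19m🬎[38;2;176;144;41m[48;2;81;67;19m🬎[38;2;176;144;41m[48;2;64;48;18m🬌[38;2;30;12;18m[48;2;28;11;16m🬂[38;2;30;12;18m[48;2;28;11;16m🬂[38;2;30;12;18m[48;2;28;11;16m🬂[38;2;30;12;18m[48;2;28;11;16m🬂[0m
[38;2;26;10;14m[48;2;25;9;13m🬎[38;2;26;10;14m[48;2;25;9;13m🬎[38;2;26;10;14m[48;2;25;9;13m🬎[38;2;26;10;14m[48;2;25;9;13m🬎[38;2;26;10;14m[48;2;25;9;13m🬎[38;2;81;67;19m[48;2;81;67;19m [38;2;81;67;19m[48;2;81;67;19m [38;2;81;67;19m[48;2;25;9;13m🬕[38;2;26;10;14m[48;2;25;9;13m🬎[38;2;26;10;14m[48;2;25;9;13m🬎[38;2;26;10;14m[48;2;25;9;13m🬎[38;2;26;10;14m[48;2;25;9;13m🬎[0m
[38;2;24;9;12m[48;2;22;8;10m🬂[38;2;24;9;12m[48;2;22;8;10m🬂[38;2;24;9;12m[48;2;22;8;10m🬂[38;2;24;9;12m[48;2;22;8;10m🬂[38;2;24;9;12m[48;2;22;8;10m🬂[38;2;81;67;19m[48;2;22;8;10m🬎[38;2;81;67;19m[48;2;22;8;10m🬂[38;2;81;67;19m[48;2;22;8;10m🬀[38;2;24;9;12m[48;2;22;8;10m🬂[38;2;24;9;12m[48;2;22;8;10m🬂[38;2;24;9;12m[48;2;22;8;10m🬂[38;2;24;9;12m[48;2;22;8;10m🬂[0m
[38;2;21;7;9m[48;2;20;7;8m🬂[38;2;21;7;9m[48;2;20;7;8m🬂[38;2;21;7;9m[48;2;20;7;8m🬂[38;2;21;7;9m[48;2;20;7;8m🬂[38;2;21;7;9m[48;2;20;7;8m🬂[38;2;21;7;9m[48;2;20;7;8m🬂[38;2;21;7;9m[48;2;20;7;8m🬂[38;2;21;7;9m[48;2;20;7;8m🬂[38;2;21;7;9m[48;2;20;7;8m🬂[38;2;21;7;9m[48;2;20;7;8m🬂[38;2;21;7;9m[48;2;20;7;8m🬂[38;2;21;7;9m[48;2;20;7;8m🬂[0m
</frame>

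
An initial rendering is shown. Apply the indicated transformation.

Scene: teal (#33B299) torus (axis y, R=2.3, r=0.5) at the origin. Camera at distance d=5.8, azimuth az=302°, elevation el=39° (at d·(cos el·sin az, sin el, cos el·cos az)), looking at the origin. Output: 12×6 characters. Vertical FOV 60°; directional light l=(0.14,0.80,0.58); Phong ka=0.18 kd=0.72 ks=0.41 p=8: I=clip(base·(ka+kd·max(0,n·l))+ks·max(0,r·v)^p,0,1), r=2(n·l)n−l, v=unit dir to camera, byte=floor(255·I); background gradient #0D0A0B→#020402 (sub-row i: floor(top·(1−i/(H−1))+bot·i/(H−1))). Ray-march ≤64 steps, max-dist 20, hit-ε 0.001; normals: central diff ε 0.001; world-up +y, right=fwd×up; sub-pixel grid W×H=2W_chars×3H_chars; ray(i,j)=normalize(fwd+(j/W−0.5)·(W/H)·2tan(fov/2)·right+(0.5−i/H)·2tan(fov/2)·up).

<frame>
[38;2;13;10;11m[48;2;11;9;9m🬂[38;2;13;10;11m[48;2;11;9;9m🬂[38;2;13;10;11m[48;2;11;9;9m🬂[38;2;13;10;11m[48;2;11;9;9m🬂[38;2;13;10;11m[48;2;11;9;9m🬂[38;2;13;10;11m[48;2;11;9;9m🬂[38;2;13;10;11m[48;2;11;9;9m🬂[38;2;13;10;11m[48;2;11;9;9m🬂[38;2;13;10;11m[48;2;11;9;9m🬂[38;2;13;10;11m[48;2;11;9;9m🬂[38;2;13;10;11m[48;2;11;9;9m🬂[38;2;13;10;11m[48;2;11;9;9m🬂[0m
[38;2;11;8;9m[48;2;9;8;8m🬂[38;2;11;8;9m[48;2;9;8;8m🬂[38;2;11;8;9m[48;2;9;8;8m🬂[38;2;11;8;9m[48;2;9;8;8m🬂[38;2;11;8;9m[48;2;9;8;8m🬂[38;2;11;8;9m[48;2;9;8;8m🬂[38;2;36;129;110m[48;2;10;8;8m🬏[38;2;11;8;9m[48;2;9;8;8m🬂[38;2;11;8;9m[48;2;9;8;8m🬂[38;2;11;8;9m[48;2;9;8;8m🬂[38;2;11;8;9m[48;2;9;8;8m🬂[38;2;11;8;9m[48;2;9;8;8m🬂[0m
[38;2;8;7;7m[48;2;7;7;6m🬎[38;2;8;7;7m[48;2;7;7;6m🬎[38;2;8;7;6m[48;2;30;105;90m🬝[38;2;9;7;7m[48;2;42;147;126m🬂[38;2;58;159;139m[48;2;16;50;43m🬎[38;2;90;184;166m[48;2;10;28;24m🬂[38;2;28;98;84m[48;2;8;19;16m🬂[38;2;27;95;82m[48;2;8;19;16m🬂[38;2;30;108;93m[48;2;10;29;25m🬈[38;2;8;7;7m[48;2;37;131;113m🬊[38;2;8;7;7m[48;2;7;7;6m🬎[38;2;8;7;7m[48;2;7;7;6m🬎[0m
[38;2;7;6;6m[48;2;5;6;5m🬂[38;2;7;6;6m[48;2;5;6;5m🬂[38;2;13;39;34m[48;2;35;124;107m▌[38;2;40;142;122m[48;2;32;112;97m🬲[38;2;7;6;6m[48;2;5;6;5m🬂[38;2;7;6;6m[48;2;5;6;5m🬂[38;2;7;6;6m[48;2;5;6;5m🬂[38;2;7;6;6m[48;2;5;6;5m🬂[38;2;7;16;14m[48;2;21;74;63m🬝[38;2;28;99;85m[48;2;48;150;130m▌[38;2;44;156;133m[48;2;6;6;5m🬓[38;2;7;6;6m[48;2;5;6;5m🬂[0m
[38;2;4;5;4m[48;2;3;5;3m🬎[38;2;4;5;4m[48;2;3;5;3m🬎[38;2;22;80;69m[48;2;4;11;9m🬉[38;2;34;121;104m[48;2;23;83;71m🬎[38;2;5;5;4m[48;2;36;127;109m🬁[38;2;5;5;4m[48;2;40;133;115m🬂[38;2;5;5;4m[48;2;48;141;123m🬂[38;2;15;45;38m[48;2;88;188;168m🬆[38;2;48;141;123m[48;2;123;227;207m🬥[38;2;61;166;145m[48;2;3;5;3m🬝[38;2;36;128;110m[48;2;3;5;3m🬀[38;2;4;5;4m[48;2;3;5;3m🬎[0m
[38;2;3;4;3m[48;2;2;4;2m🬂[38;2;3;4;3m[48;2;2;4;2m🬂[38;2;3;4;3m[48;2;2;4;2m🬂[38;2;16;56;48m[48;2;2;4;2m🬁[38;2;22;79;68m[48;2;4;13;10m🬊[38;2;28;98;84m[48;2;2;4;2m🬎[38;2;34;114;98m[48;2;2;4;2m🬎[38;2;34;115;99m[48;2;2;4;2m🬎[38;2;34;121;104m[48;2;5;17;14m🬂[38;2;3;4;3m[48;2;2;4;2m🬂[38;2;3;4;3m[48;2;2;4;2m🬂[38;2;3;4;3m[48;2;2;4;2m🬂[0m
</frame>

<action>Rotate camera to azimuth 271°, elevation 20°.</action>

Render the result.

<frame>
[38;2;13;10;11m[48;2;11;9;9m🬂[38;2;13;10;11m[48;2;11;9;9m🬂[38;2;13;10;11m[48;2;11;9;9m🬂[38;2;13;10;11m[48;2;11;9;9m🬂[38;2;13;10;11m[48;2;11;9;9m🬂[38;2;13;10;11m[48;2;11;9;9m🬂[38;2;13;10;11m[48;2;11;9;9m🬂[38;2;13;10;11m[48;2;11;9;9m🬂[38;2;13;10;11m[48;2;11;9;9m🬂[38;2;13;10;11m[48;2;11;9;9m🬂[38;2;13;10;11m[48;2;11;9;9m🬂[38;2;13;10;11m[48;2;11;9;9m🬂[0m
[38;2;11;8;9m[48;2;9;8;8m🬂[38;2;11;8;9m[48;2;9;8;8m🬂[38;2;11;8;9m[48;2;9;8;8m🬂[38;2;11;8;9m[48;2;9;8;8m🬂[38;2;11;8;9m[48;2;9;8;8m🬂[38;2;11;8;9m[48;2;9;8;8m🬂[38;2;11;8;9m[48;2;9;8;8m🬂[38;2;11;8;9m[48;2;9;8;8m🬂[38;2;11;8;9m[48;2;9;8;8m🬂[38;2;11;8;9m[48;2;9;8;8m🬂[38;2;11;8;9m[48;2;9;8;8m🬂[38;2;11;8;9m[48;2;9;8;8m🬂[0m
[38;2;8;7;7m[48;2;7;7;6m🬎[38;2;8;7;7m[48;2;7;7;6m🬎[38;2;8;7;6m[48;2;33;115;99m🬝[38;2;8;7;7m[48;2;45;156;134m🬎[38;2;13;32;28m[48;2;56;153;134m🬡[38;2;9;22;19m[48;2;86;166;151m🬰[38;2;9;19;17m[48;2;26;83;72m🬰[38;2;9;19;17m[48;2;23;79;68m🬰[38;2;32;109;94m[48;2;9;18;16m🬃[38;2;8;7;7m[48;2;34;122;105m🬎[38;2;8;7;7m[48;2;7;7;6m🬎[38;2;8;7;7m[48;2;7;7;6m🬎[0m
[38;2;7;6;6m[48;2;5;6;5m🬂[38;2;7;6;6m[48;2;5;6;5m🬂[38;2;29;102;88m[48;2;12;44;37m🬉[38;2;36;126;108m[48;2;20;74;63m🬎[38;2;8;19;16m[48;2;34;119;103m🬂[38;2;6;6;5m[48;2;38;119;103m🬎[38;2;6;6;5m[48;2;60;146;129m🬎[38;2;6;6;5m[48;2;81;168;151m🬆[38;2;18;65;56m[48;2;102;193;175m🬆[38;2;39;128;110m[48;2;78;173;154m🬡[38;2;37;129;111m[48;2;6;6;5m▌[38;2;7;6;6m[48;2;5;6;5m🬂[0m
[38;2;4;5;4m[48;2;3;5;3m🬎[38;2;4;5;4m[48;2;3;5;3m🬎[38;2;9;32;27m[48;2;3;5;3m🬁[38;2;9;34;28m[48;2;3;5;3m🬎[38;2;16;59;51m[48;2;9;32;27m🬂[38;2;22;77;66m[48;2;9;34;29m🬂[38;2;26;89;76m[48;2;11;40;34m🬂[38;2;32;98;85m[48;2;12;43;36m🬂[38;2;25;82;70m[48;2;8;28;24m🬆[38;2;23;82;70m[48;2;5;13;10m🬂[38;2;4;5;4m[48;2;3;5;3m🬎[38;2;4;5;4m[48;2;3;5;3m🬎[0m
[38;2;3;4;3m[48;2;2;4;2m🬂[38;2;3;4;3m[48;2;2;4;2m🬂[38;2;3;4;3m[48;2;2;4;2m🬂[38;2;3;4;3m[48;2;2;4;2m🬂[38;2;3;4;3m[48;2;2;4;2m🬂[38;2;3;4;3m[48;2;2;4;2m🬂[38;2;3;4;3m[48;2;2;4;2m🬂[38;2;3;4;3m[48;2;2;4;2m🬂[38;2;3;4;3m[48;2;2;4;2m🬂[38;2;3;4;3m[48;2;2;4;2m🬂[38;2;3;4;3m[48;2;2;4;2m🬂[38;2;3;4;3m[48;2;2;4;2m🬂[0m
</frame>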